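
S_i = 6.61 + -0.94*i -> [6.61, 5.67, 4.73, 3.79, 2.85]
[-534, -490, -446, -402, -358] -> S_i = -534 + 44*i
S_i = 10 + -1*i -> [10, 9, 8, 7, 6]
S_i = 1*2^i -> [1, 2, 4, 8, 16]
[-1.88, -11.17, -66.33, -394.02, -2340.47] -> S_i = -1.88*5.94^i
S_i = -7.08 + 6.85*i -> [-7.08, -0.23, 6.62, 13.47, 20.32]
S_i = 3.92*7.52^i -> [3.92, 29.48, 221.68, 1667.02, 12535.96]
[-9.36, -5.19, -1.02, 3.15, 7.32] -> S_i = -9.36 + 4.17*i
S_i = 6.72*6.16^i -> [6.72, 41.4, 254.99, 1570.77, 9675.92]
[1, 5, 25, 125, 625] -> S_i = 1*5^i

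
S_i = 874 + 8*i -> [874, 882, 890, 898, 906]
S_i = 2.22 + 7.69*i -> [2.22, 9.91, 17.6, 25.29, 32.98]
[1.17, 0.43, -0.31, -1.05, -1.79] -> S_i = 1.17 + -0.74*i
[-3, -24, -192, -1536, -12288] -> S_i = -3*8^i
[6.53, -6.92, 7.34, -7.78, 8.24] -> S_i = 6.53*(-1.06)^i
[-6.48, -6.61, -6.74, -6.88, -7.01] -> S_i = -6.48*1.02^i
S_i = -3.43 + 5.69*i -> [-3.43, 2.26, 7.95, 13.64, 19.33]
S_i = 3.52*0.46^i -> [3.52, 1.62, 0.74, 0.34, 0.16]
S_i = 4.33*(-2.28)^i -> [4.33, -9.87, 22.51, -51.32, 117.01]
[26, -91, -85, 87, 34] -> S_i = Random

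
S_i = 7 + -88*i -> [7, -81, -169, -257, -345]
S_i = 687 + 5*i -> [687, 692, 697, 702, 707]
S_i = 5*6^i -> [5, 30, 180, 1080, 6480]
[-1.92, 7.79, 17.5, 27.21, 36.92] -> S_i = -1.92 + 9.71*i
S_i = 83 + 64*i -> [83, 147, 211, 275, 339]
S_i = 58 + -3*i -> [58, 55, 52, 49, 46]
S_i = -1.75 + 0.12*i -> [-1.75, -1.63, -1.51, -1.39, -1.27]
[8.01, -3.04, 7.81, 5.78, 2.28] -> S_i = Random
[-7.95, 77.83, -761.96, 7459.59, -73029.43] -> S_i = -7.95*(-9.79)^i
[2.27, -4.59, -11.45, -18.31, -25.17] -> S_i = 2.27 + -6.86*i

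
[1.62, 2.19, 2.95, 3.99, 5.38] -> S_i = 1.62*1.35^i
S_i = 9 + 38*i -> [9, 47, 85, 123, 161]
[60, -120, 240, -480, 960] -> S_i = 60*-2^i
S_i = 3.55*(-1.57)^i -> [3.55, -5.57, 8.75, -13.74, 21.57]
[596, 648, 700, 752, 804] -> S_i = 596 + 52*i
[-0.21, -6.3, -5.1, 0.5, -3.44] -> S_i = Random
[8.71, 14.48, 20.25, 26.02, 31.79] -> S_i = 8.71 + 5.77*i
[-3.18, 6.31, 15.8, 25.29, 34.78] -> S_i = -3.18 + 9.49*i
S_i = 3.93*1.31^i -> [3.93, 5.15, 6.74, 8.83, 11.57]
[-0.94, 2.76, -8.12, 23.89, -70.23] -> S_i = -0.94*(-2.94)^i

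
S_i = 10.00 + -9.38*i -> [10.0, 0.62, -8.76, -18.14, -27.52]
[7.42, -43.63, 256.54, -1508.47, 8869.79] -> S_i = 7.42*(-5.88)^i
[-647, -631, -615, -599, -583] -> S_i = -647 + 16*i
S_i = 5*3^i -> [5, 15, 45, 135, 405]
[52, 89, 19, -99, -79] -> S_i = Random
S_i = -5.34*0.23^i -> [-5.34, -1.23, -0.28, -0.06, -0.01]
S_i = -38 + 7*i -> [-38, -31, -24, -17, -10]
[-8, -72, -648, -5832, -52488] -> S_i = -8*9^i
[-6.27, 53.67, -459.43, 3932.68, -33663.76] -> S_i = -6.27*(-8.56)^i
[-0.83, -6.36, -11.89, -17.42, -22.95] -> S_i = -0.83 + -5.53*i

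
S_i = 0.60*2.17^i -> [0.6, 1.3, 2.83, 6.13, 13.3]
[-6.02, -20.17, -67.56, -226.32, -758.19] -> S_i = -6.02*3.35^i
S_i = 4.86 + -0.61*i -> [4.86, 4.25, 3.64, 3.03, 2.42]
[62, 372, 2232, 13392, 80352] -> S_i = 62*6^i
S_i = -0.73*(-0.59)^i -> [-0.73, 0.43, -0.25, 0.15, -0.09]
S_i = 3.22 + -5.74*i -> [3.22, -2.52, -8.26, -14.0, -19.74]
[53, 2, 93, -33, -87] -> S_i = Random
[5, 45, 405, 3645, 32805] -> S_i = 5*9^i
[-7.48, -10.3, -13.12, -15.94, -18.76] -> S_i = -7.48 + -2.82*i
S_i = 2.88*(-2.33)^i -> [2.88, -6.71, 15.64, -36.43, 84.88]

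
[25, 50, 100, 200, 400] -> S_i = 25*2^i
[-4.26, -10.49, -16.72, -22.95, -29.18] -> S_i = -4.26 + -6.23*i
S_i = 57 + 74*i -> [57, 131, 205, 279, 353]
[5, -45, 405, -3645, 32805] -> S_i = 5*-9^i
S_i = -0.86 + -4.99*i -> [-0.86, -5.85, -10.84, -15.83, -20.82]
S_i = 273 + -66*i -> [273, 207, 141, 75, 9]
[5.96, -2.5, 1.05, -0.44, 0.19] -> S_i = 5.96*(-0.42)^i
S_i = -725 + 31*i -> [-725, -694, -663, -632, -601]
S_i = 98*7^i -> [98, 686, 4802, 33614, 235298]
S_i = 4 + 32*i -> [4, 36, 68, 100, 132]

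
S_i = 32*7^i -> [32, 224, 1568, 10976, 76832]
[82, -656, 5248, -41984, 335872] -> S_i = 82*-8^i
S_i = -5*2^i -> [-5, -10, -20, -40, -80]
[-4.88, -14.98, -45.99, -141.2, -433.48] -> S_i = -4.88*3.07^i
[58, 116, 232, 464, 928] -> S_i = 58*2^i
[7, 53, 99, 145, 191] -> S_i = 7 + 46*i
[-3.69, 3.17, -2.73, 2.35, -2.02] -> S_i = -3.69*(-0.86)^i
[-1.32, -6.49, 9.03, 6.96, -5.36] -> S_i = Random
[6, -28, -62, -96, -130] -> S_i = 6 + -34*i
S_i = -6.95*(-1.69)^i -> [-6.95, 11.75, -19.85, 33.55, -56.69]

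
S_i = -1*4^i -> [-1, -4, -16, -64, -256]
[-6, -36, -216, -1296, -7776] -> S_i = -6*6^i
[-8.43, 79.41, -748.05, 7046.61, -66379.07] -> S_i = -8.43*(-9.42)^i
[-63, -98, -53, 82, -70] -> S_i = Random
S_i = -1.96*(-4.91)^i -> [-1.96, 9.62, -47.25, 232.01, -1139.15]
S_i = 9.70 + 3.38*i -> [9.7, 13.08, 16.46, 19.84, 23.22]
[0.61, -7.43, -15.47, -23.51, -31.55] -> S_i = 0.61 + -8.04*i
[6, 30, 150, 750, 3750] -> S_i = 6*5^i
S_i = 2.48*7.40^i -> [2.48, 18.35, 135.8, 1004.96, 7436.67]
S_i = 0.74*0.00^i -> [0.74, 0.0, 0.0, 0.0, 0.0]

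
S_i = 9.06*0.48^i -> [9.06, 4.35, 2.09, 1.0, 0.48]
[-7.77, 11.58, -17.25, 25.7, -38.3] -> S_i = -7.77*(-1.49)^i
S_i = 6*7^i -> [6, 42, 294, 2058, 14406]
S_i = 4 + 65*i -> [4, 69, 134, 199, 264]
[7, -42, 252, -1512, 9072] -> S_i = 7*-6^i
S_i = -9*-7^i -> [-9, 63, -441, 3087, -21609]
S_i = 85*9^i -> [85, 765, 6885, 61965, 557685]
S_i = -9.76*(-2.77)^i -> [-9.76, 27.04, -74.89, 207.44, -574.6]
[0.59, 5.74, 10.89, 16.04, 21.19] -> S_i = 0.59 + 5.15*i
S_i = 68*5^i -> [68, 340, 1700, 8500, 42500]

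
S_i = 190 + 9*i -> [190, 199, 208, 217, 226]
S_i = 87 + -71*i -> [87, 16, -55, -126, -197]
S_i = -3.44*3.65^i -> [-3.44, -12.56, -45.83, -167.28, -610.56]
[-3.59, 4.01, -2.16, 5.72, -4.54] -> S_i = Random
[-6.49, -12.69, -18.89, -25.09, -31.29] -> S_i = -6.49 + -6.20*i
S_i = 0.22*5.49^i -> [0.22, 1.21, 6.63, 36.4, 199.85]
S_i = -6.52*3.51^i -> [-6.52, -22.89, -80.33, -281.95, -989.64]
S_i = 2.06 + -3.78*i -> [2.06, -1.72, -5.5, -9.28, -13.06]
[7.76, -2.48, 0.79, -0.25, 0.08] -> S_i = 7.76*(-0.32)^i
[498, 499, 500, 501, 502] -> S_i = 498 + 1*i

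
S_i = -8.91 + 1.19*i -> [-8.91, -7.72, -6.53, -5.34, -4.15]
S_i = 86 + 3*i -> [86, 89, 92, 95, 98]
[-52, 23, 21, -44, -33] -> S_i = Random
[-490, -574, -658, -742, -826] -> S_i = -490 + -84*i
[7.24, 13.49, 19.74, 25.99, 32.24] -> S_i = 7.24 + 6.25*i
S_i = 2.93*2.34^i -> [2.93, 6.86, 16.04, 37.54, 87.85]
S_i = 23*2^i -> [23, 46, 92, 184, 368]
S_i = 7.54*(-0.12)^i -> [7.54, -0.9, 0.11, -0.01, 0.0]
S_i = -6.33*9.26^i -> [-6.33, -58.62, -542.78, -5026.16, -46542.28]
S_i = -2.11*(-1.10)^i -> [-2.11, 2.32, -2.55, 2.81, -3.09]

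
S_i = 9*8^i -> [9, 72, 576, 4608, 36864]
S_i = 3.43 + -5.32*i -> [3.43, -1.89, -7.21, -12.53, -17.85]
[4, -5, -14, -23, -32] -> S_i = 4 + -9*i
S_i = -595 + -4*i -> [-595, -599, -603, -607, -611]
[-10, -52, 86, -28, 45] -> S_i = Random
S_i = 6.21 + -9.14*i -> [6.21, -2.93, -12.07, -21.21, -30.35]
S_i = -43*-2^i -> [-43, 86, -172, 344, -688]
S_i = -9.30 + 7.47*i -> [-9.3, -1.83, 5.64, 13.11, 20.58]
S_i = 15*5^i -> [15, 75, 375, 1875, 9375]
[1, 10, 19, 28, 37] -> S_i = 1 + 9*i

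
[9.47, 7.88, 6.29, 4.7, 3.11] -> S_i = 9.47 + -1.59*i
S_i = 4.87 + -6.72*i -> [4.87, -1.85, -8.57, -15.29, -22.01]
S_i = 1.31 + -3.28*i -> [1.31, -1.97, -5.25, -8.53, -11.81]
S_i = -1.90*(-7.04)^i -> [-1.9, 13.38, -94.17, 662.94, -4667.07]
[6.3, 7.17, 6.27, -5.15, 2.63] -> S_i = Random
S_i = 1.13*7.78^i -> [1.13, 8.79, 68.4, 532.13, 4139.97]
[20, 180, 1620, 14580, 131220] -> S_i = 20*9^i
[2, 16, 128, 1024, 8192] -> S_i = 2*8^i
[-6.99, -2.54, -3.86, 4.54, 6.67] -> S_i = Random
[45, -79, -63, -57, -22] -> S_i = Random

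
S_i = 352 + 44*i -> [352, 396, 440, 484, 528]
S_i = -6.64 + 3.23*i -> [-6.64, -3.41, -0.18, 3.05, 6.28]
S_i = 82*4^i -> [82, 328, 1312, 5248, 20992]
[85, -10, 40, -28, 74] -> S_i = Random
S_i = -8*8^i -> [-8, -64, -512, -4096, -32768]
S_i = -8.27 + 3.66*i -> [-8.27, -4.61, -0.95, 2.71, 6.37]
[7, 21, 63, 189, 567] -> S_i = 7*3^i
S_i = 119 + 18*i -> [119, 137, 155, 173, 191]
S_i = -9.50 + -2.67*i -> [-9.5, -12.17, -14.84, -17.51, -20.18]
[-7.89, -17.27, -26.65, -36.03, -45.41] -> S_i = -7.89 + -9.38*i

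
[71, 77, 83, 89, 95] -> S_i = 71 + 6*i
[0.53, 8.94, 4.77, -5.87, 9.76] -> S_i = Random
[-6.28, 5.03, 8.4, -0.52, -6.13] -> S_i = Random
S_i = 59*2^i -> [59, 118, 236, 472, 944]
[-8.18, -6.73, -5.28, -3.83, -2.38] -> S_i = -8.18 + 1.45*i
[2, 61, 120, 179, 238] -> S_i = 2 + 59*i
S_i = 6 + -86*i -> [6, -80, -166, -252, -338]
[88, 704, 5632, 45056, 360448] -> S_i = 88*8^i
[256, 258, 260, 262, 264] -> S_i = 256 + 2*i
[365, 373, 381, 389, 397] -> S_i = 365 + 8*i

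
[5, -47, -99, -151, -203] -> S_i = 5 + -52*i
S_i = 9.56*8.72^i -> [9.56, 83.36, 726.93, 6338.8, 55274.37]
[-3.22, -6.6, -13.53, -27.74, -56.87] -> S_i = -3.22*2.05^i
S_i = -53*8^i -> [-53, -424, -3392, -27136, -217088]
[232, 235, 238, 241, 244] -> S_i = 232 + 3*i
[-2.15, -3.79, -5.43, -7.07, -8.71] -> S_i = -2.15 + -1.64*i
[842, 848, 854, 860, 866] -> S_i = 842 + 6*i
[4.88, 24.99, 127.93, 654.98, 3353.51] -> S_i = 4.88*5.12^i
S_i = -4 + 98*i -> [-4, 94, 192, 290, 388]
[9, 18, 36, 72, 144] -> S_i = 9*2^i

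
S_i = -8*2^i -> [-8, -16, -32, -64, -128]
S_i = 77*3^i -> [77, 231, 693, 2079, 6237]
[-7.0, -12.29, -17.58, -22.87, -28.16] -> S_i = -7.00 + -5.29*i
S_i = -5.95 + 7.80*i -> [-5.95, 1.85, 9.65, 17.45, 25.25]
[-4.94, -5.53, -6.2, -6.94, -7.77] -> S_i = -4.94*1.12^i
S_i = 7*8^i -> [7, 56, 448, 3584, 28672]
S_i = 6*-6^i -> [6, -36, 216, -1296, 7776]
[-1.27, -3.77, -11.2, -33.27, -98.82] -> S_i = -1.27*2.97^i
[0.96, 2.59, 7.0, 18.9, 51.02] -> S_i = 0.96*2.70^i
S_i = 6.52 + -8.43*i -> [6.52, -1.91, -10.34, -18.77, -27.2]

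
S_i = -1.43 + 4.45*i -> [-1.43, 3.02, 7.47, 11.92, 16.37]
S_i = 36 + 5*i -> [36, 41, 46, 51, 56]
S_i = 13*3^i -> [13, 39, 117, 351, 1053]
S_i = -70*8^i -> [-70, -560, -4480, -35840, -286720]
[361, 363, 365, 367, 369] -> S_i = 361 + 2*i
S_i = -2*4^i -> [-2, -8, -32, -128, -512]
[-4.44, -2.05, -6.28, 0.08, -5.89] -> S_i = Random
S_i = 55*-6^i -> [55, -330, 1980, -11880, 71280]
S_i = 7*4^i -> [7, 28, 112, 448, 1792]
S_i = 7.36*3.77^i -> [7.36, 27.75, 104.61, 394.37, 1486.77]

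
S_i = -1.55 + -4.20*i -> [-1.55, -5.75, -9.95, -14.15, -18.35]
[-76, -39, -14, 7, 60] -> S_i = Random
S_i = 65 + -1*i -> [65, 64, 63, 62, 61]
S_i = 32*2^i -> [32, 64, 128, 256, 512]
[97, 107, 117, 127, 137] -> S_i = 97 + 10*i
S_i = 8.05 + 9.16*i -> [8.05, 17.21, 26.37, 35.53, 44.69]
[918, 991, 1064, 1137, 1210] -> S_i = 918 + 73*i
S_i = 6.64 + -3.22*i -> [6.64, 3.42, 0.2, -3.02, -6.24]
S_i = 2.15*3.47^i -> [2.15, 7.46, 25.89, 89.83, 311.71]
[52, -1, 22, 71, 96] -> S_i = Random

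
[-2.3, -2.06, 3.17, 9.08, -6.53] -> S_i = Random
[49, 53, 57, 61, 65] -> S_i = 49 + 4*i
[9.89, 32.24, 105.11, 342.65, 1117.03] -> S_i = 9.89*3.26^i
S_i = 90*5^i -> [90, 450, 2250, 11250, 56250]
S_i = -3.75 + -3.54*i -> [-3.75, -7.29, -10.83, -14.37, -17.91]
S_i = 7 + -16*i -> [7, -9, -25, -41, -57]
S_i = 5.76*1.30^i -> [5.76, 7.49, 9.73, 12.65, 16.45]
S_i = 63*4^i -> [63, 252, 1008, 4032, 16128]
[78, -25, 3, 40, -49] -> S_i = Random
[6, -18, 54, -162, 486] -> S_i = 6*-3^i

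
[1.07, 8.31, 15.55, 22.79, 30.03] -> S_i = 1.07 + 7.24*i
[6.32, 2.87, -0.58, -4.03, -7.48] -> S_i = 6.32 + -3.45*i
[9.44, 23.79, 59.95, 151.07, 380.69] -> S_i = 9.44*2.52^i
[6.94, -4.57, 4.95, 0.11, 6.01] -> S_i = Random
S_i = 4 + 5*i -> [4, 9, 14, 19, 24]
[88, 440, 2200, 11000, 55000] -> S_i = 88*5^i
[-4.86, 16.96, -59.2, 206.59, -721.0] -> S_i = -4.86*(-3.49)^i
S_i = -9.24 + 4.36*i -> [-9.24, -4.88, -0.52, 3.84, 8.2]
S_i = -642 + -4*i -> [-642, -646, -650, -654, -658]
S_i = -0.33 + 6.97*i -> [-0.33, 6.64, 13.61, 20.58, 27.55]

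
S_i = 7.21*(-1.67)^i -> [7.21, -12.04, 20.11, -33.58, 56.08]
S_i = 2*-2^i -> [2, -4, 8, -16, 32]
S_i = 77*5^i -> [77, 385, 1925, 9625, 48125]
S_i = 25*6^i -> [25, 150, 900, 5400, 32400]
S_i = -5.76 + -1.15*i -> [-5.76, -6.91, -8.06, -9.21, -10.36]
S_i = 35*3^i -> [35, 105, 315, 945, 2835]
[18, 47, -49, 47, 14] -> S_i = Random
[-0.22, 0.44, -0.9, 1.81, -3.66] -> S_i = -0.22*(-2.02)^i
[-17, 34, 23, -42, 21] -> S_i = Random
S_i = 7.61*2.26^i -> [7.61, 17.2, 38.87, 87.84, 198.53]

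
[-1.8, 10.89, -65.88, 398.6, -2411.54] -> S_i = -1.80*(-6.05)^i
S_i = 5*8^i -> [5, 40, 320, 2560, 20480]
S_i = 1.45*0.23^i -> [1.45, 0.33, 0.08, 0.02, 0.0]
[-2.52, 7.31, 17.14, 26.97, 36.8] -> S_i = -2.52 + 9.83*i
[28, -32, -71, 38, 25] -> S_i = Random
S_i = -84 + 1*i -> [-84, -83, -82, -81, -80]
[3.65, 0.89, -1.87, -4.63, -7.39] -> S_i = 3.65 + -2.76*i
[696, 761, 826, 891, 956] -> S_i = 696 + 65*i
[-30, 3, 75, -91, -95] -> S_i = Random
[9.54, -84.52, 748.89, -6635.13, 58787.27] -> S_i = 9.54*(-8.86)^i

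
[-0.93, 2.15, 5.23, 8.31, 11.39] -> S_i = -0.93 + 3.08*i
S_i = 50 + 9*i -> [50, 59, 68, 77, 86]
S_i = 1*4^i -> [1, 4, 16, 64, 256]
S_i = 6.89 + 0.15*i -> [6.89, 7.04, 7.19, 7.34, 7.49]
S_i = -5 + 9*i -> [-5, 4, 13, 22, 31]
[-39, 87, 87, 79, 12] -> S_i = Random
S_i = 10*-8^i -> [10, -80, 640, -5120, 40960]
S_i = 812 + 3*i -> [812, 815, 818, 821, 824]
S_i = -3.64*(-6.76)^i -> [-3.64, 24.61, -166.34, 1124.45, -7601.31]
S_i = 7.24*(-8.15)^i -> [7.24, -59.01, 480.9, -3919.33, 31942.51]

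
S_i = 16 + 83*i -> [16, 99, 182, 265, 348]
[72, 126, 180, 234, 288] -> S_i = 72 + 54*i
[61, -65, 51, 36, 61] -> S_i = Random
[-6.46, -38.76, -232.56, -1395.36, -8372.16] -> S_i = -6.46*6.00^i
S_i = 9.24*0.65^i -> [9.24, 6.01, 3.9, 2.54, 1.65]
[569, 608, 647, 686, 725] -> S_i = 569 + 39*i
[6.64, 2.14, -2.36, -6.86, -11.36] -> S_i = 6.64 + -4.50*i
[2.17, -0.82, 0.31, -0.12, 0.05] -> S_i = 2.17*(-0.38)^i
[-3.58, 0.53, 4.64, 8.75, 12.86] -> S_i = -3.58 + 4.11*i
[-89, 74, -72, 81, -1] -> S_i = Random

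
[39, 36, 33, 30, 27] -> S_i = 39 + -3*i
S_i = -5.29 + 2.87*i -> [-5.29, -2.42, 0.45, 3.32, 6.19]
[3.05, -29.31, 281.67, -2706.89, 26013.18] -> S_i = 3.05*(-9.61)^i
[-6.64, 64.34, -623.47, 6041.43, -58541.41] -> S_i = -6.64*(-9.69)^i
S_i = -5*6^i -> [-5, -30, -180, -1080, -6480]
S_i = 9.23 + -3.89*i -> [9.23, 5.34, 1.45, -2.44, -6.33]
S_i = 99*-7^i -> [99, -693, 4851, -33957, 237699]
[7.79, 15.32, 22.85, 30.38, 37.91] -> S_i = 7.79 + 7.53*i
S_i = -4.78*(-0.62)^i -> [-4.78, 2.96, -1.84, 1.14, -0.71]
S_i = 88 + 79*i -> [88, 167, 246, 325, 404]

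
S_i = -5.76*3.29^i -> [-5.76, -18.95, -62.35, -205.12, -674.85]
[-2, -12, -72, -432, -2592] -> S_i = -2*6^i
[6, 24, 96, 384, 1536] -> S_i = 6*4^i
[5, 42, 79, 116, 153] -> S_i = 5 + 37*i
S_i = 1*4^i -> [1, 4, 16, 64, 256]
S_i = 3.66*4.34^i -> [3.66, 15.88, 68.94, 299.19, 1298.49]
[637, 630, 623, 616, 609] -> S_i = 637 + -7*i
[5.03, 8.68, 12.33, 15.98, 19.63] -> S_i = 5.03 + 3.65*i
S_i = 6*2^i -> [6, 12, 24, 48, 96]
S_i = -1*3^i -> [-1, -3, -9, -27, -81]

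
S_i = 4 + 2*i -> [4, 6, 8, 10, 12]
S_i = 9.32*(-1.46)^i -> [9.32, -13.61, 19.87, -29.01, 42.35]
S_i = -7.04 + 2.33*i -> [-7.04, -4.71, -2.38, -0.05, 2.28]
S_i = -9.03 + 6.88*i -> [-9.03, -2.15, 4.73, 11.61, 18.49]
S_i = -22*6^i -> [-22, -132, -792, -4752, -28512]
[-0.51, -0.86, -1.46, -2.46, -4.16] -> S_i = -0.51*1.69^i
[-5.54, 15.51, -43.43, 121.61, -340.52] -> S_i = -5.54*(-2.80)^i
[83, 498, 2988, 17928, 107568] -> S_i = 83*6^i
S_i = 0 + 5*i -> [0, 5, 10, 15, 20]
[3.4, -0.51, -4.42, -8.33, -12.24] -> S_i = 3.40 + -3.91*i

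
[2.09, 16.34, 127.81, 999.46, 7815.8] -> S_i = 2.09*7.82^i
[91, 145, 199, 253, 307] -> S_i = 91 + 54*i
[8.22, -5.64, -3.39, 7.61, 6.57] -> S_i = Random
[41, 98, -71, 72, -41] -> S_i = Random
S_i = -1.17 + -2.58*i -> [-1.17, -3.75, -6.33, -8.91, -11.49]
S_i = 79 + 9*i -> [79, 88, 97, 106, 115]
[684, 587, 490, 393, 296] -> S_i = 684 + -97*i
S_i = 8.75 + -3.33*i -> [8.75, 5.42, 2.09, -1.24, -4.57]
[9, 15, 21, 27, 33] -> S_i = 9 + 6*i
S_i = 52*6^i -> [52, 312, 1872, 11232, 67392]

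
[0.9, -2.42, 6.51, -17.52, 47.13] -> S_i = 0.90*(-2.69)^i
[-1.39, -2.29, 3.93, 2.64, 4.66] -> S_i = Random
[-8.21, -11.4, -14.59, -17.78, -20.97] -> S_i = -8.21 + -3.19*i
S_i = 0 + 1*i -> [0, 1, 2, 3, 4]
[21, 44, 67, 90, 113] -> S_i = 21 + 23*i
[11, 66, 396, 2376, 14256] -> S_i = 11*6^i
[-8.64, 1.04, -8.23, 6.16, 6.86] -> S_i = Random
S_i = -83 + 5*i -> [-83, -78, -73, -68, -63]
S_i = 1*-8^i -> [1, -8, 64, -512, 4096]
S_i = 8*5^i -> [8, 40, 200, 1000, 5000]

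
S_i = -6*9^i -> [-6, -54, -486, -4374, -39366]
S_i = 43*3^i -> [43, 129, 387, 1161, 3483]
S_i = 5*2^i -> [5, 10, 20, 40, 80]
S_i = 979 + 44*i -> [979, 1023, 1067, 1111, 1155]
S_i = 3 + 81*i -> [3, 84, 165, 246, 327]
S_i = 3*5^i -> [3, 15, 75, 375, 1875]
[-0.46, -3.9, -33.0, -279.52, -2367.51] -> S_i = -0.46*8.47^i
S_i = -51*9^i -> [-51, -459, -4131, -37179, -334611]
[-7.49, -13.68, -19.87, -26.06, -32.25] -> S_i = -7.49 + -6.19*i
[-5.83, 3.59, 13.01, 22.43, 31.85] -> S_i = -5.83 + 9.42*i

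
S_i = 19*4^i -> [19, 76, 304, 1216, 4864]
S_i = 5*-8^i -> [5, -40, 320, -2560, 20480]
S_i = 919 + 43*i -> [919, 962, 1005, 1048, 1091]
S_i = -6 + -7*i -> [-6, -13, -20, -27, -34]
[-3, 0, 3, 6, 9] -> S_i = -3 + 3*i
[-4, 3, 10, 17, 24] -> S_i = -4 + 7*i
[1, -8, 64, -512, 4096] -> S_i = 1*-8^i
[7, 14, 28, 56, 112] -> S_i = 7*2^i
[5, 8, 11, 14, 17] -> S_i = 5 + 3*i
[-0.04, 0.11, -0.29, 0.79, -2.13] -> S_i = -0.04*(-2.70)^i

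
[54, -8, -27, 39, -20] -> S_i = Random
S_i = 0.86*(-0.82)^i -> [0.86, -0.71, 0.58, -0.47, 0.39]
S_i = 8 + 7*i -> [8, 15, 22, 29, 36]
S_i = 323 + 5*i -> [323, 328, 333, 338, 343]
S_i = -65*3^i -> [-65, -195, -585, -1755, -5265]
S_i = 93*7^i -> [93, 651, 4557, 31899, 223293]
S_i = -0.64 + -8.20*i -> [-0.64, -8.84, -17.04, -25.24, -33.44]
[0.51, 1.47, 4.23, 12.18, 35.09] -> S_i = 0.51*2.88^i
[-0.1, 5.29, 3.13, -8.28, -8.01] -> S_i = Random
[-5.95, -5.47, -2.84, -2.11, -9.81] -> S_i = Random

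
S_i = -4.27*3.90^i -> [-4.27, -16.65, -64.95, -253.29, -987.84]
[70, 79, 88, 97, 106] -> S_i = 70 + 9*i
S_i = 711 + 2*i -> [711, 713, 715, 717, 719]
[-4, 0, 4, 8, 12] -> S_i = -4 + 4*i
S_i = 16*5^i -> [16, 80, 400, 2000, 10000]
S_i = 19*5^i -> [19, 95, 475, 2375, 11875]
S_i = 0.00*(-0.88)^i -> [0.0, -0.0, 0.0, -0.0, 0.0]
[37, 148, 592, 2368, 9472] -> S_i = 37*4^i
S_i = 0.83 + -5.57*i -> [0.83, -4.74, -10.31, -15.88, -21.45]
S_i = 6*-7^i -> [6, -42, 294, -2058, 14406]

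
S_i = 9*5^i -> [9, 45, 225, 1125, 5625]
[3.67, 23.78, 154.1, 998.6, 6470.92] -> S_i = 3.67*6.48^i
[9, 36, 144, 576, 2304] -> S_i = 9*4^i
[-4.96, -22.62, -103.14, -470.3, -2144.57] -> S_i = -4.96*4.56^i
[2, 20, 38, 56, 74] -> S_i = 2 + 18*i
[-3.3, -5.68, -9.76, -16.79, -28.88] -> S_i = -3.30*1.72^i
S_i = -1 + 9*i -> [-1, 8, 17, 26, 35]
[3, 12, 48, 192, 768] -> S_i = 3*4^i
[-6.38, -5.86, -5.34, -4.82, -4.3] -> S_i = -6.38 + 0.52*i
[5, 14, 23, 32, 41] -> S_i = 5 + 9*i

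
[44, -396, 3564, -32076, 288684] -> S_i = 44*-9^i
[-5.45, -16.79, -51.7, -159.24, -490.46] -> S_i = -5.45*3.08^i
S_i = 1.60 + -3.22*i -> [1.6, -1.62, -4.84, -8.06, -11.28]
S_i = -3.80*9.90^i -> [-3.8, -37.62, -372.44, -3687.14, -36502.65]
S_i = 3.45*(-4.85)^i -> [3.45, -16.73, 81.15, -393.59, 1908.91]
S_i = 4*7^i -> [4, 28, 196, 1372, 9604]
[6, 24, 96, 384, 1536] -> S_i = 6*4^i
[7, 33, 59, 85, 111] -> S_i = 7 + 26*i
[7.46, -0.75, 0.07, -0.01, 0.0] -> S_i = 7.46*(-0.10)^i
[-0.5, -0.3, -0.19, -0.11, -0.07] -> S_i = -0.50*0.61^i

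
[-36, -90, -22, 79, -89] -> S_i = Random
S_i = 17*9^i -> [17, 153, 1377, 12393, 111537]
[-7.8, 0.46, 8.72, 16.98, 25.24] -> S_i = -7.80 + 8.26*i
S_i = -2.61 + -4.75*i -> [-2.61, -7.36, -12.11, -16.86, -21.61]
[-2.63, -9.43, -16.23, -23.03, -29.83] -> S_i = -2.63 + -6.80*i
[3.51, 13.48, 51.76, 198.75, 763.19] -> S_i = 3.51*3.84^i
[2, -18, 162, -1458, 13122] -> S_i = 2*-9^i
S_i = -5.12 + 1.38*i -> [-5.12, -3.74, -2.36, -0.98, 0.4]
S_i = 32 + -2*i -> [32, 30, 28, 26, 24]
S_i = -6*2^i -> [-6, -12, -24, -48, -96]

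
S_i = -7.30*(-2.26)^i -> [-7.3, 16.5, -37.29, 84.27, -190.44]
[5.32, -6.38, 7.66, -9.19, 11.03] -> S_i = 5.32*(-1.20)^i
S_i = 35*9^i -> [35, 315, 2835, 25515, 229635]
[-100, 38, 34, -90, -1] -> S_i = Random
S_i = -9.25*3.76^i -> [-9.25, -34.78, -130.77, -491.71, -1848.81]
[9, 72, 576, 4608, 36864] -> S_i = 9*8^i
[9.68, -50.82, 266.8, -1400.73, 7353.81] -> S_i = 9.68*(-5.25)^i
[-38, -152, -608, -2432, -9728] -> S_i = -38*4^i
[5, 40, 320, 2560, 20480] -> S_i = 5*8^i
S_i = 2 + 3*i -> [2, 5, 8, 11, 14]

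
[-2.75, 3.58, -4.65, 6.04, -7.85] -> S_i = -2.75*(-1.30)^i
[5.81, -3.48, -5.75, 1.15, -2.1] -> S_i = Random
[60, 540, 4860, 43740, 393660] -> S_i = 60*9^i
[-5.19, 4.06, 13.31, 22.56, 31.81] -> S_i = -5.19 + 9.25*i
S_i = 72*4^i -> [72, 288, 1152, 4608, 18432]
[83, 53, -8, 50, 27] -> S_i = Random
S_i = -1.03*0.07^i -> [-1.03, -0.07, -0.01, -0.0, -0.0]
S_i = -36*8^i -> [-36, -288, -2304, -18432, -147456]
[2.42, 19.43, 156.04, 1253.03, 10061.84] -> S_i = 2.42*8.03^i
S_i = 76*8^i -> [76, 608, 4864, 38912, 311296]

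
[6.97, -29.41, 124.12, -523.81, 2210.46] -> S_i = 6.97*(-4.22)^i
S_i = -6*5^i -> [-6, -30, -150, -750, -3750]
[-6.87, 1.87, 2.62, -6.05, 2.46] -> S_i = Random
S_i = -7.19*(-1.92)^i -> [-7.19, 13.8, -26.51, 50.89, -97.71]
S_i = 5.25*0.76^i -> [5.25, 3.99, 3.03, 2.3, 1.75]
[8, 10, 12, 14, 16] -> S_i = 8 + 2*i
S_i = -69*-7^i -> [-69, 483, -3381, 23667, -165669]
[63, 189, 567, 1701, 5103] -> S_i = 63*3^i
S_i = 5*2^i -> [5, 10, 20, 40, 80]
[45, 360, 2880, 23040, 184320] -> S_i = 45*8^i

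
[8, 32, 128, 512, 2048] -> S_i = 8*4^i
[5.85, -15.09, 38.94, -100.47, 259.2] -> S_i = 5.85*(-2.58)^i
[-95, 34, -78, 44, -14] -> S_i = Random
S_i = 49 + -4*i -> [49, 45, 41, 37, 33]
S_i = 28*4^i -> [28, 112, 448, 1792, 7168]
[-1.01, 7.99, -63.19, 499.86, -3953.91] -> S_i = -1.01*(-7.91)^i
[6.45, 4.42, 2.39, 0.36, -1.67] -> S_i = 6.45 + -2.03*i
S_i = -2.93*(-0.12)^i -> [-2.93, 0.35, -0.04, 0.01, -0.0]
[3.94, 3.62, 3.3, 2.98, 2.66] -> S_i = 3.94 + -0.32*i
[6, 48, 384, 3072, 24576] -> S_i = 6*8^i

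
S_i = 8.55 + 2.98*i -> [8.55, 11.53, 14.51, 17.49, 20.47]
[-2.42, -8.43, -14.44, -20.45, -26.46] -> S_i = -2.42 + -6.01*i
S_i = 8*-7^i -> [8, -56, 392, -2744, 19208]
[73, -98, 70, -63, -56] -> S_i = Random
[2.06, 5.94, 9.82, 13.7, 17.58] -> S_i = 2.06 + 3.88*i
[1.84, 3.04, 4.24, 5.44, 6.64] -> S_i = 1.84 + 1.20*i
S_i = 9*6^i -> [9, 54, 324, 1944, 11664]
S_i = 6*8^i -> [6, 48, 384, 3072, 24576]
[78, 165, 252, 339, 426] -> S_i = 78 + 87*i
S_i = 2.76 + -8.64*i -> [2.76, -5.88, -14.52, -23.16, -31.8]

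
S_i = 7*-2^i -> [7, -14, 28, -56, 112]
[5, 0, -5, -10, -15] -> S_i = 5 + -5*i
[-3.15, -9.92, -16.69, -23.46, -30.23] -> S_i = -3.15 + -6.77*i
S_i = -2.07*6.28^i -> [-2.07, -13.0, -81.64, -512.68, -3219.65]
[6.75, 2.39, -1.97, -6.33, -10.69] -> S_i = 6.75 + -4.36*i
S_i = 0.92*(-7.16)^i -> [0.92, -6.59, 47.16, -337.7, 2417.91]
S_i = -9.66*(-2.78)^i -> [-9.66, 26.85, -74.66, 207.54, -576.97]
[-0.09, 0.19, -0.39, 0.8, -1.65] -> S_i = -0.09*(-2.07)^i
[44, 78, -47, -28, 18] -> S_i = Random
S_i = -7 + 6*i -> [-7, -1, 5, 11, 17]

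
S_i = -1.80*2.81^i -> [-1.8, -5.06, -14.21, -39.94, -112.23]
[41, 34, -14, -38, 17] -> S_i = Random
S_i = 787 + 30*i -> [787, 817, 847, 877, 907]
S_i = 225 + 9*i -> [225, 234, 243, 252, 261]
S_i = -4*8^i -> [-4, -32, -256, -2048, -16384]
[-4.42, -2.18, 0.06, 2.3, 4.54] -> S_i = -4.42 + 2.24*i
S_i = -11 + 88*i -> [-11, 77, 165, 253, 341]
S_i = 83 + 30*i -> [83, 113, 143, 173, 203]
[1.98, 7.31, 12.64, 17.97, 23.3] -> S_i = 1.98 + 5.33*i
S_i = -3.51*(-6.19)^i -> [-3.51, 21.73, -134.49, 832.49, -5153.11]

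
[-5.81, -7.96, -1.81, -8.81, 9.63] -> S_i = Random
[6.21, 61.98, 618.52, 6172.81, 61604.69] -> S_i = 6.21*9.98^i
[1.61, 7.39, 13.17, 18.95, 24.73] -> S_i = 1.61 + 5.78*i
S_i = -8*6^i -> [-8, -48, -288, -1728, -10368]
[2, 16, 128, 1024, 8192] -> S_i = 2*8^i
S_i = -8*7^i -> [-8, -56, -392, -2744, -19208]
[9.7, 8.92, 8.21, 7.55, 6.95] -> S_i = 9.70*0.92^i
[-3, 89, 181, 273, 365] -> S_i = -3 + 92*i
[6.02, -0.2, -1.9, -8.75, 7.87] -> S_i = Random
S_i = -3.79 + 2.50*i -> [-3.79, -1.29, 1.21, 3.71, 6.21]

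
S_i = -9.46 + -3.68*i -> [-9.46, -13.14, -16.82, -20.5, -24.18]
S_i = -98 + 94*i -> [-98, -4, 90, 184, 278]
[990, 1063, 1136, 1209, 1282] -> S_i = 990 + 73*i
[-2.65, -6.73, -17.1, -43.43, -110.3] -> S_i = -2.65*2.54^i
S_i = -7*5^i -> [-7, -35, -175, -875, -4375]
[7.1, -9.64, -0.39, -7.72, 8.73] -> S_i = Random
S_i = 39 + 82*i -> [39, 121, 203, 285, 367]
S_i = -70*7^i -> [-70, -490, -3430, -24010, -168070]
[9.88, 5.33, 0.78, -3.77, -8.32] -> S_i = 9.88 + -4.55*i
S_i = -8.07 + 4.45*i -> [-8.07, -3.62, 0.83, 5.28, 9.73]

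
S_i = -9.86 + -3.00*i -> [-9.86, -12.86, -15.86, -18.86, -21.86]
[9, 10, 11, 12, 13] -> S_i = 9 + 1*i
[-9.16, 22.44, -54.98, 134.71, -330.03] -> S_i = -9.16*(-2.45)^i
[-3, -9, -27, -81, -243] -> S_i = -3*3^i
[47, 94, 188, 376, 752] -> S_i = 47*2^i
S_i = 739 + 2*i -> [739, 741, 743, 745, 747]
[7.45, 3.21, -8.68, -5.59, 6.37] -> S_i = Random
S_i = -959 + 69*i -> [-959, -890, -821, -752, -683]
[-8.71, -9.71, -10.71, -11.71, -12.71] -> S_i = -8.71 + -1.00*i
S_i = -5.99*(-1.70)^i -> [-5.99, 10.18, -17.31, 29.43, -50.03]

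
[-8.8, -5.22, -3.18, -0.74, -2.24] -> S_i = Random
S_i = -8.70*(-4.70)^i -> [-8.7, 40.89, -192.18, 903.26, -4245.32]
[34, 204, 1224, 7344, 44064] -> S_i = 34*6^i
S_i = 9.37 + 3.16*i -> [9.37, 12.53, 15.69, 18.85, 22.01]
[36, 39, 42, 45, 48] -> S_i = 36 + 3*i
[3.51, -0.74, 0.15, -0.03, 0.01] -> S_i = 3.51*(-0.21)^i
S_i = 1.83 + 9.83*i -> [1.83, 11.66, 21.49, 31.32, 41.15]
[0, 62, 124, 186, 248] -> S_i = 0 + 62*i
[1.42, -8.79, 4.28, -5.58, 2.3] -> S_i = Random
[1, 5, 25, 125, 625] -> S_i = 1*5^i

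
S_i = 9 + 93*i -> [9, 102, 195, 288, 381]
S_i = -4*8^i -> [-4, -32, -256, -2048, -16384]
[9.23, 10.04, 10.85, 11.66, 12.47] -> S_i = 9.23 + 0.81*i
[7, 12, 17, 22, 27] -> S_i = 7 + 5*i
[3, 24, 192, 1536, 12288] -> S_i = 3*8^i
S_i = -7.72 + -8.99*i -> [-7.72, -16.71, -25.7, -34.69, -43.68]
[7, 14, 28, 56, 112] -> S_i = 7*2^i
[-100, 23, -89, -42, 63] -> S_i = Random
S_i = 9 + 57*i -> [9, 66, 123, 180, 237]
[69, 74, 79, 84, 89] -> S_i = 69 + 5*i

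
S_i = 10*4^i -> [10, 40, 160, 640, 2560]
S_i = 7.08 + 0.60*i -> [7.08, 7.68, 8.28, 8.88, 9.48]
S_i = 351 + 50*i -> [351, 401, 451, 501, 551]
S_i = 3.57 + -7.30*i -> [3.57, -3.73, -11.03, -18.33, -25.63]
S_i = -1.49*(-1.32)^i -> [-1.49, 1.97, -2.6, 3.43, -4.52]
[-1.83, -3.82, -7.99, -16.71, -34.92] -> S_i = -1.83*2.09^i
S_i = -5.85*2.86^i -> [-5.85, -16.73, -47.85, -136.85, -391.4]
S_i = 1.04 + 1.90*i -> [1.04, 2.94, 4.84, 6.74, 8.64]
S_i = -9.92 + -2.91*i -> [-9.92, -12.83, -15.74, -18.65, -21.56]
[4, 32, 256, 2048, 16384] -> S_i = 4*8^i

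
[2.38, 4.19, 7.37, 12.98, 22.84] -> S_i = 2.38*1.76^i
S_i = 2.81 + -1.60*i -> [2.81, 1.21, -0.39, -1.99, -3.59]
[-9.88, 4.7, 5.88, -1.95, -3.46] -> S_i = Random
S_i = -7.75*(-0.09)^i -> [-7.75, 0.7, -0.06, 0.01, -0.0]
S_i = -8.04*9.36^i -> [-8.04, -75.25, -704.38, -6593.01, -61710.55]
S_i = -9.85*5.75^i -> [-9.85, -56.64, -325.67, -1872.58, -10767.32]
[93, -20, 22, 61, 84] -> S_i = Random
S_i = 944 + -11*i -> [944, 933, 922, 911, 900]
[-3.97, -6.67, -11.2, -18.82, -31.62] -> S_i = -3.97*1.68^i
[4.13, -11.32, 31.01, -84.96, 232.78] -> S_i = 4.13*(-2.74)^i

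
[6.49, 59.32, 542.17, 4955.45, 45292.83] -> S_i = 6.49*9.14^i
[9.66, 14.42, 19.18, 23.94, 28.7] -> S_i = 9.66 + 4.76*i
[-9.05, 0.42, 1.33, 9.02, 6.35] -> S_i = Random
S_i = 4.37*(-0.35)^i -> [4.37, -1.53, 0.54, -0.19, 0.07]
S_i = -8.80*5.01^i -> [-8.8, -44.09, -220.88, -1106.61, -5544.13]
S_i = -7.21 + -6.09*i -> [-7.21, -13.3, -19.39, -25.48, -31.57]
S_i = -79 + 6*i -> [-79, -73, -67, -61, -55]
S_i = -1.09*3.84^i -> [-1.09, -4.19, -16.07, -61.72, -237.0]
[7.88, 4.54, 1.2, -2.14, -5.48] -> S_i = 7.88 + -3.34*i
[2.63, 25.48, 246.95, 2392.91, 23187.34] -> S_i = 2.63*9.69^i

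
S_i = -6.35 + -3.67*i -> [-6.35, -10.02, -13.69, -17.36, -21.03]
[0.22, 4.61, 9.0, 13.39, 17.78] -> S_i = 0.22 + 4.39*i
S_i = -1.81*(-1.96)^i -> [-1.81, 3.55, -6.95, 13.63, -26.71]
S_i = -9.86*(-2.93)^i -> [-9.86, 28.89, -84.65, 248.02, -726.69]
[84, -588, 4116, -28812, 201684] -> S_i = 84*-7^i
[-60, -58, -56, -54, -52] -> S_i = -60 + 2*i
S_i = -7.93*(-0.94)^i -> [-7.93, 7.45, -7.01, 6.59, -6.19]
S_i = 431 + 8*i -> [431, 439, 447, 455, 463]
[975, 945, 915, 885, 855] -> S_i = 975 + -30*i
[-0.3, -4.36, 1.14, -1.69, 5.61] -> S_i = Random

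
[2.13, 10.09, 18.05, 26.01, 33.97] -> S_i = 2.13 + 7.96*i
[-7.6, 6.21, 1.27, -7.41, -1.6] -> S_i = Random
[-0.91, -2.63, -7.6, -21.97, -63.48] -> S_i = -0.91*2.89^i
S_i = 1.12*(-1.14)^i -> [1.12, -1.28, 1.46, -1.66, 1.89]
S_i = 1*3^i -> [1, 3, 9, 27, 81]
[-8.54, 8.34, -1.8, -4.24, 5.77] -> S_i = Random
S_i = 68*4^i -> [68, 272, 1088, 4352, 17408]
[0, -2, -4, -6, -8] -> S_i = 0 + -2*i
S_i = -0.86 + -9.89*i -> [-0.86, -10.75, -20.64, -30.53, -40.42]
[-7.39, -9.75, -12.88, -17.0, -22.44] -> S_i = -7.39*1.32^i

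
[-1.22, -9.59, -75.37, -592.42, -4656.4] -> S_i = -1.22*7.86^i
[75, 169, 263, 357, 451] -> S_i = 75 + 94*i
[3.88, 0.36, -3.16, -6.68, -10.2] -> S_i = 3.88 + -3.52*i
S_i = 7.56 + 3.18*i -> [7.56, 10.74, 13.92, 17.1, 20.28]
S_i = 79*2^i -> [79, 158, 316, 632, 1264]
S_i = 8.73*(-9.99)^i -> [8.73, -87.21, 871.25, -8703.84, 86951.32]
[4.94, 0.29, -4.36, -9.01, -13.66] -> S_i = 4.94 + -4.65*i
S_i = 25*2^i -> [25, 50, 100, 200, 400]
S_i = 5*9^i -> [5, 45, 405, 3645, 32805]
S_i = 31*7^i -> [31, 217, 1519, 10633, 74431]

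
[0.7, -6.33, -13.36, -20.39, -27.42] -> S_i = 0.70 + -7.03*i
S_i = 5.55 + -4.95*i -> [5.55, 0.6, -4.35, -9.3, -14.25]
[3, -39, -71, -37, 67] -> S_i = Random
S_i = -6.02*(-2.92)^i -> [-6.02, 17.58, -51.33, 149.88, -437.65]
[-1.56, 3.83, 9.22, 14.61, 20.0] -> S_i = -1.56 + 5.39*i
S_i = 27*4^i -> [27, 108, 432, 1728, 6912]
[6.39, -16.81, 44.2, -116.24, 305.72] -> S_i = 6.39*(-2.63)^i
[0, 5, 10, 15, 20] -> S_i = 0 + 5*i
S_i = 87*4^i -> [87, 348, 1392, 5568, 22272]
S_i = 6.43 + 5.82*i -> [6.43, 12.25, 18.07, 23.89, 29.71]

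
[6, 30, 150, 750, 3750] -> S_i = 6*5^i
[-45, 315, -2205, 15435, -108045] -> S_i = -45*-7^i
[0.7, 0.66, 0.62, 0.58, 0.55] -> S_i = 0.70*0.94^i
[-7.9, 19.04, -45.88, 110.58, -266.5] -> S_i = -7.90*(-2.41)^i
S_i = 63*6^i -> [63, 378, 2268, 13608, 81648]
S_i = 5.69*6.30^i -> [5.69, 35.85, 225.84, 1422.77, 8963.43]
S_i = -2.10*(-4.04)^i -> [-2.1, 8.48, -34.28, 138.47, -559.43]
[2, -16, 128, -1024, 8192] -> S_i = 2*-8^i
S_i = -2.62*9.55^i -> [-2.62, -25.02, -238.95, -2281.98, -21792.89]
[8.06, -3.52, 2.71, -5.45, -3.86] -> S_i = Random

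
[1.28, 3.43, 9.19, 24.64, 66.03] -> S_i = 1.28*2.68^i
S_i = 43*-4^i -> [43, -172, 688, -2752, 11008]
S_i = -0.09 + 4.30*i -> [-0.09, 4.21, 8.51, 12.81, 17.11]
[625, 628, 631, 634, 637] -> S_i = 625 + 3*i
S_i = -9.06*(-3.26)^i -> [-9.06, 29.54, -96.29, 313.89, -1023.29]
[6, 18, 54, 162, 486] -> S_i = 6*3^i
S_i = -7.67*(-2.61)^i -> [-7.67, 20.02, -52.25, 136.37, -355.92]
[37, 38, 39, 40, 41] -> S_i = 37 + 1*i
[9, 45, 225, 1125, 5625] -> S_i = 9*5^i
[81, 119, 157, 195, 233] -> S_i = 81 + 38*i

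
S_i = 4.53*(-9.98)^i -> [4.53, -45.21, 451.19, -4502.87, 44938.69]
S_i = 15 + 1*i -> [15, 16, 17, 18, 19]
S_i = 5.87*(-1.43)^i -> [5.87, -8.39, 12.0, -17.17, 24.55]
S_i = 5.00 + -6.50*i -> [5.0, -1.5, -8.0, -14.5, -21.0]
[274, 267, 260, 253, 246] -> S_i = 274 + -7*i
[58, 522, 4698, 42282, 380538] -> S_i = 58*9^i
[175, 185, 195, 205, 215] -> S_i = 175 + 10*i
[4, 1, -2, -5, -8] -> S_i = 4 + -3*i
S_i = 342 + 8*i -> [342, 350, 358, 366, 374]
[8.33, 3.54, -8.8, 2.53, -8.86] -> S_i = Random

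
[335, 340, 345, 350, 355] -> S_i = 335 + 5*i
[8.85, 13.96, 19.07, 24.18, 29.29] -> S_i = 8.85 + 5.11*i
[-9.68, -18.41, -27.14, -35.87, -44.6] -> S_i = -9.68 + -8.73*i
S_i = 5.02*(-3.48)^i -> [5.02, -17.47, 60.79, -211.56, 736.24]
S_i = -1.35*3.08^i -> [-1.35, -4.16, -12.81, -39.44, -121.49]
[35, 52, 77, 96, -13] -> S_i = Random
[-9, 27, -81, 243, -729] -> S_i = -9*-3^i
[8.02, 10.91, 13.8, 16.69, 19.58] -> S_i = 8.02 + 2.89*i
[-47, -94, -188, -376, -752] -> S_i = -47*2^i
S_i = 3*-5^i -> [3, -15, 75, -375, 1875]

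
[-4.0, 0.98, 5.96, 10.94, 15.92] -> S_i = -4.00 + 4.98*i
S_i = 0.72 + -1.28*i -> [0.72, -0.56, -1.84, -3.12, -4.4]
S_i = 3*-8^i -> [3, -24, 192, -1536, 12288]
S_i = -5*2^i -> [-5, -10, -20, -40, -80]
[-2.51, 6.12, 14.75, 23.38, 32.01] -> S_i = -2.51 + 8.63*i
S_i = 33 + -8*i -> [33, 25, 17, 9, 1]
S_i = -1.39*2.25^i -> [-1.39, -3.13, -7.04, -15.83, -35.62]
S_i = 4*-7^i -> [4, -28, 196, -1372, 9604]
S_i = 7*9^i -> [7, 63, 567, 5103, 45927]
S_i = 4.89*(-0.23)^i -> [4.89, -1.12, 0.26, -0.06, 0.01]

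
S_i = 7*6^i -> [7, 42, 252, 1512, 9072]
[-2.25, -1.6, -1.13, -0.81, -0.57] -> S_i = -2.25*0.71^i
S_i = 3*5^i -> [3, 15, 75, 375, 1875]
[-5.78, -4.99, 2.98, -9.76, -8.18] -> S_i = Random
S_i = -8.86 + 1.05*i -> [-8.86, -7.81, -6.76, -5.71, -4.66]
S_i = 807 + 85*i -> [807, 892, 977, 1062, 1147]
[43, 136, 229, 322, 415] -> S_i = 43 + 93*i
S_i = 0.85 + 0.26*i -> [0.85, 1.11, 1.37, 1.63, 1.89]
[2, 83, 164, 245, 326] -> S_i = 2 + 81*i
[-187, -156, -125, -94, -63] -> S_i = -187 + 31*i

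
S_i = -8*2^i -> [-8, -16, -32, -64, -128]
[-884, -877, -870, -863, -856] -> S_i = -884 + 7*i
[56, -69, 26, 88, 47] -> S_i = Random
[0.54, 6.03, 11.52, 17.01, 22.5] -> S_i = 0.54 + 5.49*i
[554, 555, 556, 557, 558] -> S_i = 554 + 1*i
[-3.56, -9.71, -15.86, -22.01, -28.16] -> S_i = -3.56 + -6.15*i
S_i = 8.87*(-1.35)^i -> [8.87, -11.97, 16.17, -21.82, 29.46]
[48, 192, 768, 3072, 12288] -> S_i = 48*4^i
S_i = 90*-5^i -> [90, -450, 2250, -11250, 56250]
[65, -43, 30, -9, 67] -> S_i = Random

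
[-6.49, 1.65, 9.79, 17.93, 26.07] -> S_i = -6.49 + 8.14*i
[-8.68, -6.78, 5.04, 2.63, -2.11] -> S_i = Random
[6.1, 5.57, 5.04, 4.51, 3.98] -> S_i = 6.10 + -0.53*i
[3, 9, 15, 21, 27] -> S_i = 3 + 6*i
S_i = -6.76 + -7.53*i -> [-6.76, -14.29, -21.82, -29.35, -36.88]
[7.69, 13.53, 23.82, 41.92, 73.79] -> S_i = 7.69*1.76^i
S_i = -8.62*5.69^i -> [-8.62, -49.05, -279.08, -1587.98, -9035.59]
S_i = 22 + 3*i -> [22, 25, 28, 31, 34]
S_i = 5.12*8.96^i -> [5.12, 45.88, 411.04, 3682.93, 32999.09]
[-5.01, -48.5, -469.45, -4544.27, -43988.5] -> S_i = -5.01*9.68^i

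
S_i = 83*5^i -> [83, 415, 2075, 10375, 51875]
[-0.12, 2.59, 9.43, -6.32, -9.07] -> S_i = Random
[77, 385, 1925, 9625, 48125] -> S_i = 77*5^i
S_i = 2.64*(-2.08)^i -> [2.64, -5.49, 11.42, -23.76, 49.41]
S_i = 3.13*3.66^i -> [3.13, 11.46, 41.93, 153.46, 561.65]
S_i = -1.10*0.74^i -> [-1.1, -0.81, -0.6, -0.45, -0.33]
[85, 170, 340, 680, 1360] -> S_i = 85*2^i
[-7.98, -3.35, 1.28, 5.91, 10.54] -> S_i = -7.98 + 4.63*i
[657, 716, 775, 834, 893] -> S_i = 657 + 59*i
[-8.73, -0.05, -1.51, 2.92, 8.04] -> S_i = Random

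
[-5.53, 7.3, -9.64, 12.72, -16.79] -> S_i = -5.53*(-1.32)^i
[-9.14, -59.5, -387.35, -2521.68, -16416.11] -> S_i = -9.14*6.51^i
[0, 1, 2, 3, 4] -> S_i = 0 + 1*i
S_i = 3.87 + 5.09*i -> [3.87, 8.96, 14.05, 19.14, 24.23]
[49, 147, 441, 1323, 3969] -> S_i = 49*3^i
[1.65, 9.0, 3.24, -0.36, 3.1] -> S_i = Random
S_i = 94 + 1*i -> [94, 95, 96, 97, 98]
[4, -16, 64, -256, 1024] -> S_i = 4*-4^i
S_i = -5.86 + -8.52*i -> [-5.86, -14.38, -22.9, -31.42, -39.94]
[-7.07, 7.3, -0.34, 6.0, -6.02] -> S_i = Random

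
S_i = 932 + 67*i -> [932, 999, 1066, 1133, 1200]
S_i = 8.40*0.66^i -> [8.4, 5.54, 3.66, 2.41, 1.59]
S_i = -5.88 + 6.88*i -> [-5.88, 1.0, 7.88, 14.76, 21.64]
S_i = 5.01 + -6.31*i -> [5.01, -1.3, -7.61, -13.92, -20.23]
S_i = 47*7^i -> [47, 329, 2303, 16121, 112847]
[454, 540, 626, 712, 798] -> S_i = 454 + 86*i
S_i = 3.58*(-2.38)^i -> [3.58, -8.52, 20.28, -48.26, 114.87]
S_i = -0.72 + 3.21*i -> [-0.72, 2.49, 5.7, 8.91, 12.12]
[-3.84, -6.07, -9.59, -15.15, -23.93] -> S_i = -3.84*1.58^i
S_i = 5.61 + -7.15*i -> [5.61, -1.54, -8.69, -15.84, -22.99]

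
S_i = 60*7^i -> [60, 420, 2940, 20580, 144060]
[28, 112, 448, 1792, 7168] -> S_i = 28*4^i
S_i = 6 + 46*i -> [6, 52, 98, 144, 190]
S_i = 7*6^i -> [7, 42, 252, 1512, 9072]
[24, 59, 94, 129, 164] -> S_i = 24 + 35*i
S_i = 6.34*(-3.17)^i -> [6.34, -20.1, 63.71, -201.96, 640.22]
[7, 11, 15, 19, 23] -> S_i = 7 + 4*i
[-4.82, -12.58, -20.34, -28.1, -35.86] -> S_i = -4.82 + -7.76*i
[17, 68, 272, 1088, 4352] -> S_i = 17*4^i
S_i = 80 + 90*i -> [80, 170, 260, 350, 440]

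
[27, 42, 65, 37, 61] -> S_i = Random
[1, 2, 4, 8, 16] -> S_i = 1*2^i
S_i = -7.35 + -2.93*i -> [-7.35, -10.28, -13.21, -16.14, -19.07]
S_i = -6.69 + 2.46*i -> [-6.69, -4.23, -1.77, 0.69, 3.15]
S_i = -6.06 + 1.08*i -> [-6.06, -4.98, -3.9, -2.82, -1.74]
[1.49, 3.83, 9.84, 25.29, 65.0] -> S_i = 1.49*2.57^i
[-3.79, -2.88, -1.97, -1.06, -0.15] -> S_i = -3.79 + 0.91*i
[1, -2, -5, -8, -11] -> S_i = 1 + -3*i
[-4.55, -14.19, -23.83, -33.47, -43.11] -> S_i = -4.55 + -9.64*i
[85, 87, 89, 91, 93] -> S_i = 85 + 2*i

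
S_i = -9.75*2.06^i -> [-9.75, -20.08, -41.38, -85.23, -175.58]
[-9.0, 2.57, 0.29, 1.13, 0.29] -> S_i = Random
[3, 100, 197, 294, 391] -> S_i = 3 + 97*i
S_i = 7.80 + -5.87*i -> [7.8, 1.93, -3.94, -9.81, -15.68]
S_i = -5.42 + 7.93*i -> [-5.42, 2.51, 10.44, 18.37, 26.3]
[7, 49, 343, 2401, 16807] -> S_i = 7*7^i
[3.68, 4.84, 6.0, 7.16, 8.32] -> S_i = 3.68 + 1.16*i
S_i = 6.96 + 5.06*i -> [6.96, 12.02, 17.08, 22.14, 27.2]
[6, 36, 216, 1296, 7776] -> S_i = 6*6^i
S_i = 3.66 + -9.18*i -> [3.66, -5.52, -14.7, -23.88, -33.06]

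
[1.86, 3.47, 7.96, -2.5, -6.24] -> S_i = Random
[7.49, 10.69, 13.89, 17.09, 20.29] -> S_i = 7.49 + 3.20*i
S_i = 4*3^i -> [4, 12, 36, 108, 324]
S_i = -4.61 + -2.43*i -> [-4.61, -7.04, -9.47, -11.9, -14.33]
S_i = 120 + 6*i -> [120, 126, 132, 138, 144]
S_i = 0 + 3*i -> [0, 3, 6, 9, 12]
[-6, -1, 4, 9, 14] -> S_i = -6 + 5*i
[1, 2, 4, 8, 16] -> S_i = 1*2^i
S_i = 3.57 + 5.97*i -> [3.57, 9.54, 15.51, 21.48, 27.45]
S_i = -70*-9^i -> [-70, 630, -5670, 51030, -459270]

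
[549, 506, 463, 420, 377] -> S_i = 549 + -43*i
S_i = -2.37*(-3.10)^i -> [-2.37, 7.35, -22.78, 70.6, -218.87]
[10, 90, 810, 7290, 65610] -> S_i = 10*9^i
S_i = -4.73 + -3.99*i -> [-4.73, -8.72, -12.71, -16.7, -20.69]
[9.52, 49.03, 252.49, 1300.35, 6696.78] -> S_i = 9.52*5.15^i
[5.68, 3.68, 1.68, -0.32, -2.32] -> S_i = 5.68 + -2.00*i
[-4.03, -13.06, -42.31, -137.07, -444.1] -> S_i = -4.03*3.24^i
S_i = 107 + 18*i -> [107, 125, 143, 161, 179]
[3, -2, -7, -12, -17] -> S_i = 3 + -5*i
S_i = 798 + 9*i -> [798, 807, 816, 825, 834]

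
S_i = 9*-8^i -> [9, -72, 576, -4608, 36864]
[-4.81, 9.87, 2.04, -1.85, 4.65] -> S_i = Random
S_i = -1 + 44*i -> [-1, 43, 87, 131, 175]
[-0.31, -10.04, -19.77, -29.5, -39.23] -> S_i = -0.31 + -9.73*i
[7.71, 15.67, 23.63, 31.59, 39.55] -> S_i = 7.71 + 7.96*i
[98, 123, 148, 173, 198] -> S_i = 98 + 25*i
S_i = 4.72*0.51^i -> [4.72, 2.41, 1.23, 0.63, 0.32]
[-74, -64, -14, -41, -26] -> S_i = Random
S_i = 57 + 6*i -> [57, 63, 69, 75, 81]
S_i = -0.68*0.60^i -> [-0.68, -0.41, -0.24, -0.15, -0.09]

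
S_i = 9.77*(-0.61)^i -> [9.77, -5.96, 3.64, -2.22, 1.35]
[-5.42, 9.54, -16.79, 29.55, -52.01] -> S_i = -5.42*(-1.76)^i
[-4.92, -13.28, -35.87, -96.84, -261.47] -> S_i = -4.92*2.70^i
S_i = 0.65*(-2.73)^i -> [0.65, -1.77, 4.84, -13.23, 36.1]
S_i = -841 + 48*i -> [-841, -793, -745, -697, -649]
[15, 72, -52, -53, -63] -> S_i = Random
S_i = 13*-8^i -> [13, -104, 832, -6656, 53248]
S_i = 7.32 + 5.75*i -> [7.32, 13.07, 18.82, 24.57, 30.32]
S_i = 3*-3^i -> [3, -9, 27, -81, 243]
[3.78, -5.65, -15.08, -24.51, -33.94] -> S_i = 3.78 + -9.43*i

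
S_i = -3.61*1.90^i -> [-3.61, -6.86, -13.03, -24.76, -47.05]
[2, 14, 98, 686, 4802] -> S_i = 2*7^i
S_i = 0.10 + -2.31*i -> [0.1, -2.21, -4.52, -6.83, -9.14]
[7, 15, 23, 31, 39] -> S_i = 7 + 8*i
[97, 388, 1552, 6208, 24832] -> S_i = 97*4^i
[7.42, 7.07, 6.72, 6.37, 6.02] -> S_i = 7.42 + -0.35*i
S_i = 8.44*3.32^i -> [8.44, 28.02, 93.03, 308.86, 1025.4]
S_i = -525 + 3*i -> [-525, -522, -519, -516, -513]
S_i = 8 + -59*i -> [8, -51, -110, -169, -228]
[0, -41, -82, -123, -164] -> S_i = 0 + -41*i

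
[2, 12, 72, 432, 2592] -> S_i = 2*6^i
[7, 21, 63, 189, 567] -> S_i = 7*3^i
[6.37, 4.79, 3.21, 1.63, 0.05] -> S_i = 6.37 + -1.58*i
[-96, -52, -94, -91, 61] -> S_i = Random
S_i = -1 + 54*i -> [-1, 53, 107, 161, 215]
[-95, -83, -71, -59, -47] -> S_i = -95 + 12*i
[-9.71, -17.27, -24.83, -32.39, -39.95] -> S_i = -9.71 + -7.56*i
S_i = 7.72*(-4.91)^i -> [7.72, -37.91, 186.11, -913.82, 4486.87]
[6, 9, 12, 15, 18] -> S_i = 6 + 3*i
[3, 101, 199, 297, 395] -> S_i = 3 + 98*i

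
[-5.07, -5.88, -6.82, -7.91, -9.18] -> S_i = -5.07*1.16^i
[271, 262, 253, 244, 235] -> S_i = 271 + -9*i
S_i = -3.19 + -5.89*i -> [-3.19, -9.08, -14.97, -20.86, -26.75]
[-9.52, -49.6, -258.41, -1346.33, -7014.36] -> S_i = -9.52*5.21^i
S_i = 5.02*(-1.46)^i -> [5.02, -7.33, 10.7, -15.62, 22.81]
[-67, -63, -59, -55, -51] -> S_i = -67 + 4*i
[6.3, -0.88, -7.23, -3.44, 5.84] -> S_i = Random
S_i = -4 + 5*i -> [-4, 1, 6, 11, 16]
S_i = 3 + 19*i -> [3, 22, 41, 60, 79]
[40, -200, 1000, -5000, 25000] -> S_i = 40*-5^i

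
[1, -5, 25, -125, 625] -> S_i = 1*-5^i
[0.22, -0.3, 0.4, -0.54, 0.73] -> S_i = 0.22*(-1.35)^i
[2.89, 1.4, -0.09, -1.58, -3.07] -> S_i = 2.89 + -1.49*i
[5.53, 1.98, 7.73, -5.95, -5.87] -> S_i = Random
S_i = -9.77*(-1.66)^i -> [-9.77, 16.22, -26.92, 44.69, -74.19]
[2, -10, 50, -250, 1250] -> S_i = 2*-5^i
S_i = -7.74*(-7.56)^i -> [-7.74, 58.51, -442.37, 3344.31, -25282.97]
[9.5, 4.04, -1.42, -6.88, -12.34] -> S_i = 9.50 + -5.46*i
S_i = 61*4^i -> [61, 244, 976, 3904, 15616]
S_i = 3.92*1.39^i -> [3.92, 5.45, 7.57, 10.53, 14.63]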